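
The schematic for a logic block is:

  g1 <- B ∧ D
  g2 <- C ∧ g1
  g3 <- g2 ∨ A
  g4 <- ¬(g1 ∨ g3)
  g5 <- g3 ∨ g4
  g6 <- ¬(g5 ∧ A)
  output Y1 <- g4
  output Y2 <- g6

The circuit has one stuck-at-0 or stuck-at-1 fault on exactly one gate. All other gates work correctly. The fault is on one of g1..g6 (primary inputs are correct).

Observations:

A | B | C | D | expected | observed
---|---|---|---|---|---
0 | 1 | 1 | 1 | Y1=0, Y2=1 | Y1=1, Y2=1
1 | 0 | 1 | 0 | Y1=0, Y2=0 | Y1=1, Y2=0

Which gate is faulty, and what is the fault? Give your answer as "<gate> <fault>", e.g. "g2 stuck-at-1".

g4 stuck-at-1

Fault-free values for test 1 (A=0, B=1, C=1, D=1): g1=1, g2=1, g3=1, g4=0, g5=1, g6=1, giving Y1=0, Y2=1. Observed Y1=1, Y2=1.
Test 1: faults giving observed Y1=1, Y2=1 are {g1 stuck-at-0, g4 stuck-at-1}.
Test 2 (A=1, B=0, C=1, D=0): fault-free g1=0, g2=0, g3=1, g4=0, g5=1, g6=0 → Y1=0, Y2=0; observed Y1=1, Y2=0. Eliminates g1 stuck-at-0.
Only g4 stuck-at-1 is consistent with every test.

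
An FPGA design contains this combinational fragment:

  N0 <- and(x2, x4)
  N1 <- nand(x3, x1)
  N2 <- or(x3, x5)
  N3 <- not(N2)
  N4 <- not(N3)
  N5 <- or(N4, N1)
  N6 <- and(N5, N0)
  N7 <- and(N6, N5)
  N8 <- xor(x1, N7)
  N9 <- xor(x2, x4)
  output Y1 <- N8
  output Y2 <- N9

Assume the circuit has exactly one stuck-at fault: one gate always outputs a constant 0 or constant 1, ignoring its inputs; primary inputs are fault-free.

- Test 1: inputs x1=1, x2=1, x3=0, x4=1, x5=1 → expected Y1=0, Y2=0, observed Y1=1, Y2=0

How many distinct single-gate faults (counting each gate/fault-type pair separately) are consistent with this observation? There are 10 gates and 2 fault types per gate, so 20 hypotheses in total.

Fault-free: N0=1, N1=1, N2=1, N3=0, N4=1, N5=1, N6=1, N7=1, N8=0, N9=0 → Y1=0, Y2=0. Observed Y1=1, Y2=0.
  N0: stuck-at-0 ✓; others ✗
  N1: none of the 2 fault types match ✗
  N2: none of the 2 fault types match ✗
  N3: none of the 2 fault types match ✗
  N4: none of the 2 fault types match ✗
  N5: stuck-at-0 ✓; others ✗
  N6: stuck-at-0 ✓; others ✗
  N7: stuck-at-0 ✓; others ✗
  N8: stuck-at-1 ✓; others ✗
  N9: none of the 2 fault types match ✗
Consistent faults: {N0 stuck-at-0, N5 stuck-at-0, N6 stuck-at-0, N7 stuck-at-0, N8 stuck-at-1} — 5 in all.

5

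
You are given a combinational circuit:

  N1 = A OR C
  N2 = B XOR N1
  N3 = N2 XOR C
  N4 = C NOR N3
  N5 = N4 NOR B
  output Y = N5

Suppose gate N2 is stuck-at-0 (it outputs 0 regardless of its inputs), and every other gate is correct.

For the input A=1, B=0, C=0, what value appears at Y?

0

Propagate with N2 forced: N1=1, N2=0 [stuck-at-0], N3=0, N4=1, N5=0.
So Y = 0. (Without the fault it would be 1.)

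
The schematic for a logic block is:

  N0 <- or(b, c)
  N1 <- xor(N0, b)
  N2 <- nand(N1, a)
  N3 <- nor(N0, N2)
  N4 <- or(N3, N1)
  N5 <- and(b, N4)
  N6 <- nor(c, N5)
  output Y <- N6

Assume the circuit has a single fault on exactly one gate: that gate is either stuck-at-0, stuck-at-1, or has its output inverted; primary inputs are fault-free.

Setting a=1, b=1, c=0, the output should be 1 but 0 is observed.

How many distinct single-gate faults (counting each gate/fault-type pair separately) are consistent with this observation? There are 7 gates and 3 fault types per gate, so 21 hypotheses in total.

12

Fault-free: N0=1, N1=0, N2=1, N3=0, N4=0, N5=0, N6=1 → 1. Observed 0.
  N0: stuck-at-0, inverted output ✓; others ✗
  N1: stuck-at-1, inverted output ✓; others ✗
  N2: none of the 3 fault types match ✗
  N3: stuck-at-1, inverted output ✓; others ✗
  N4: stuck-at-1, inverted output ✓; others ✗
  N5: stuck-at-1, inverted output ✓; others ✗
  N6: stuck-at-0, inverted output ✓; others ✗
Consistent faults: {N0 stuck-at-0, N0 inverted output, N1 stuck-at-1, N1 inverted output, N3 stuck-at-1, N3 inverted output, N4 stuck-at-1, N4 inverted output, N5 stuck-at-1, N5 inverted output, N6 stuck-at-0, N6 inverted output} — 12 in all.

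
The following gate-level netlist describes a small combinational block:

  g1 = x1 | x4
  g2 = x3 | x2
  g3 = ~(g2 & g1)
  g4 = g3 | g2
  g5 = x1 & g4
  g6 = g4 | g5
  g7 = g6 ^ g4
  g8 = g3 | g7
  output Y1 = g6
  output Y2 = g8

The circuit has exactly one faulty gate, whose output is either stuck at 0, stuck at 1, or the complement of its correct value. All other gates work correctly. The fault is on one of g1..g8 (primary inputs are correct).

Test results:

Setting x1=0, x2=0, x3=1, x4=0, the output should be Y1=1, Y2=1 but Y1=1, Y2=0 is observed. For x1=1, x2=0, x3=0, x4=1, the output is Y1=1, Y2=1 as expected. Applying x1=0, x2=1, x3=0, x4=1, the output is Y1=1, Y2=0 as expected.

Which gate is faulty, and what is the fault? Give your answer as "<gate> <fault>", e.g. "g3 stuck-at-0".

Fault-free values for test 1 (x1=0, x2=0, x3=1, x4=0): g1=0, g2=1, g3=1, g4=1, g5=0, g6=1, g7=0, g8=1, giving Y1=1, Y2=1. Observed Y1=1, Y2=0.
Test 1: faults giving observed Y1=1, Y2=0 are {g1 stuck-at-1, g1 inverted output, g3 stuck-at-0, g3 inverted output, g8 stuck-at-0, g8 inverted output}.
Test 2 (x1=1, x2=0, x3=0, x4=1): fault-free g1=1, g2=0, g3=1, g4=1, g5=1, g6=1, g7=0, g8=1 → Y1=1, Y2=1; observed Y1=1, Y2=1. Eliminates g3 stuck-at-0, g3 inverted output, g8 stuck-at-0, g8 inverted output.
Test 3 (x1=0, x2=1, x3=0, x4=1): fault-free g1=1, g2=1, g3=0, g4=1, g5=0, g6=1, g7=0, g8=0 → Y1=1, Y2=0; observed Y1=1, Y2=0. Eliminates g1 inverted output.
Only g1 stuck-at-1 is consistent with every test.

g1 stuck-at-1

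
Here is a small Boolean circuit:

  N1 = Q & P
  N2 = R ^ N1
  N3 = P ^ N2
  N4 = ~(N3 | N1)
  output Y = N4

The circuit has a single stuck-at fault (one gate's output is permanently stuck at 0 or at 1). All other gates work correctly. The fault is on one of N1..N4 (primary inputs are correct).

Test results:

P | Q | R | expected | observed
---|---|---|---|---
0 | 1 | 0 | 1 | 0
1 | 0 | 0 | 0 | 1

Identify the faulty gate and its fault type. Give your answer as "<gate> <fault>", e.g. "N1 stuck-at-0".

Fault-free values for test 1 (P=0, Q=1, R=0): N1=0, N2=0, N3=0, N4=1, giving Y=1. Observed 0.
Test 1: faults giving observed 0 are {N1 stuck-at-1, N2 stuck-at-1, N3 stuck-at-1, N4 stuck-at-0}.
Test 2 (P=1, Q=0, R=0): fault-free N1=0, N2=0, N3=1, N4=0 → 0; observed 1. Eliminates N1 stuck-at-1, N3 stuck-at-1, N4 stuck-at-0.
Only N2 stuck-at-1 is consistent with every test.

N2 stuck-at-1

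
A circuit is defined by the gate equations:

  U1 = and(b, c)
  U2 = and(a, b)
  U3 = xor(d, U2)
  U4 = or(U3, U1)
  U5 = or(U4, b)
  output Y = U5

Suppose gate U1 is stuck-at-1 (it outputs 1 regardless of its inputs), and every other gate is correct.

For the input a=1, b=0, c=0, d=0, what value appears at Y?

Propagate with U1 forced: U1=1 [stuck-at-1], U2=0, U3=0, U4=1, U5=1.
So Y = 1. (Without the fault it would be 0.)

1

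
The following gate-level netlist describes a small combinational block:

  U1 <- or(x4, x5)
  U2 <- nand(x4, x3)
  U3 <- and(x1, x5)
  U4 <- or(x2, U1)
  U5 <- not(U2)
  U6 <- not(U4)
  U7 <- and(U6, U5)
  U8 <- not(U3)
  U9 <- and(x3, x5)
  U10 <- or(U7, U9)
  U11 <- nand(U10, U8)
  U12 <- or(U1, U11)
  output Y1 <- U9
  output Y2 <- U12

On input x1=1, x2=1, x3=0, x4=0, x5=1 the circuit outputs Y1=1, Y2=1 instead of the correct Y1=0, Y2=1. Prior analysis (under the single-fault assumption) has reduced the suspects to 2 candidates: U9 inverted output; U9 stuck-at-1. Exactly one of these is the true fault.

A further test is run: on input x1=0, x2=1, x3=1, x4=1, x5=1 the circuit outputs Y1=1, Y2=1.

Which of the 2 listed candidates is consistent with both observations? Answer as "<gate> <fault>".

Evaluate each candidate on input x1=0, x2=1, x3=1, x4=1, x5=1:
  U9 inverted output: U1=1, U2=0, U3=0, U4=1, U5=1, U6=0, U7=0, U8=1, U9=0 [inverted output], U10=0, U11=1, U12=1 → Y1=0, Y2=1 — eliminated
  U9 stuck-at-1: U1=1, U2=0, U3=0, U4=1, U5=1, U6=0, U7=0, U8=1, U9=1 [stuck-at-1], U10=1, U11=0, U12=1 → Y1=1, Y2=1 — matches
Only U9 stuck-at-1 reproduces the observed Y1=1, Y2=1.

U9 stuck-at-1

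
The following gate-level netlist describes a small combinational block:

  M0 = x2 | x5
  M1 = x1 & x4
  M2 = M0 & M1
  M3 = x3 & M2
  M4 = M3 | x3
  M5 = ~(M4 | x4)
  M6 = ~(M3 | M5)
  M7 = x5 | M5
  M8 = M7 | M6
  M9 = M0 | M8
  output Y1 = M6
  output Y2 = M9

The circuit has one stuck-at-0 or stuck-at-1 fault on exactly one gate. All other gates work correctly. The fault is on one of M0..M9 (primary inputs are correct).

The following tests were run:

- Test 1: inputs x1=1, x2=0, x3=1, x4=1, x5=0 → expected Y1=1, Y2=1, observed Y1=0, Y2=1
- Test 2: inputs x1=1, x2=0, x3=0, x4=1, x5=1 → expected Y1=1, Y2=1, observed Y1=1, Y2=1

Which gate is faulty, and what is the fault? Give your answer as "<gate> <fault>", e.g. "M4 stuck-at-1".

Fault-free values for test 1 (x1=1, x2=0, x3=1, x4=1, x5=0): M0=0, M1=1, M2=0, M3=0, M4=1, M5=0, M6=1, M7=0, M8=1, M9=1, giving Y1=1, Y2=1. Observed Y1=0, Y2=1.
Test 1: faults giving observed Y1=0, Y2=1 are {M0 stuck-at-1, M5 stuck-at-1}.
Test 2 (x1=1, x2=0, x3=0, x4=1, x5=1): fault-free M0=1, M1=1, M2=1, M3=0, M4=0, M5=0, M6=1, M7=1, M8=1, M9=1 → Y1=1, Y2=1; observed Y1=1, Y2=1. Eliminates M5 stuck-at-1.
Only M0 stuck-at-1 is consistent with every test.

M0 stuck-at-1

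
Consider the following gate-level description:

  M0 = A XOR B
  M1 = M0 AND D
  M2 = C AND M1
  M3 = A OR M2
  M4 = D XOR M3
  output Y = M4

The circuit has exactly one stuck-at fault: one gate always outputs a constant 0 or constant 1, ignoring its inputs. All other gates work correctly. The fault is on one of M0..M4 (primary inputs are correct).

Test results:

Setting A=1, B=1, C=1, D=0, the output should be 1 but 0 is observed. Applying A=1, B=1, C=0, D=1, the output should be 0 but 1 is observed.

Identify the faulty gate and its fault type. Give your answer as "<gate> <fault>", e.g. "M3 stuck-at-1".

M3 stuck-at-0

Fault-free values for test 1 (A=1, B=1, C=1, D=0): M0=0, M1=0, M2=0, M3=1, M4=1, giving Y=1. Observed 0.
Test 1: faults giving observed 0 are {M3 stuck-at-0, M4 stuck-at-0}.
Test 2 (A=1, B=1, C=0, D=1): fault-free M0=0, M1=0, M2=0, M3=1, M4=0 → 0; observed 1. Eliminates M4 stuck-at-0.
Only M3 stuck-at-0 is consistent with every test.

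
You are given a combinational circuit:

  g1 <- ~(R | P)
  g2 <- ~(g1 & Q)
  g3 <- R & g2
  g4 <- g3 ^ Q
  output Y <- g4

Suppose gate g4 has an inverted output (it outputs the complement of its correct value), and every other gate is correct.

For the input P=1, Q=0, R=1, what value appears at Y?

0

Propagate with g4 forced: g1=0, g2=1, g3=1, g4=0 [inverted output].
So Y = 0. (Without the fault it would be 1.)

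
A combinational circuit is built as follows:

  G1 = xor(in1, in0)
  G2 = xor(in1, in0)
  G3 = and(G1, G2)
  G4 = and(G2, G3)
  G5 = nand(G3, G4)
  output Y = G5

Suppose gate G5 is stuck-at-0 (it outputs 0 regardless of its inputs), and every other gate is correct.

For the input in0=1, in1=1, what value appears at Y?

0

Propagate with G5 forced: G1=0, G2=0, G3=0, G4=0, G5=0 [stuck-at-0].
So Y = 0. (Without the fault it would be 1.)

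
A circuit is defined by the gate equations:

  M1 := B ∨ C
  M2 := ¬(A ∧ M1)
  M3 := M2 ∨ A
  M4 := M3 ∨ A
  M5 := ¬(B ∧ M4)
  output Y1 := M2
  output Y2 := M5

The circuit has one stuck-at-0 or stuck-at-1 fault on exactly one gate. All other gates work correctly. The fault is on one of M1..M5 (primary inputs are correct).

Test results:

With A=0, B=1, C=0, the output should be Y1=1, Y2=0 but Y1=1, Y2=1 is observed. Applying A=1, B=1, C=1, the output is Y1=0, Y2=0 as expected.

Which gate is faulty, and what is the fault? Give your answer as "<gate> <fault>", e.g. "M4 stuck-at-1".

Fault-free values for test 1 (A=0, B=1, C=0): M1=1, M2=1, M3=1, M4=1, M5=0, giving Y1=1, Y2=0. Observed Y1=1, Y2=1.
Test 1: faults giving observed Y1=1, Y2=1 are {M3 stuck-at-0, M4 stuck-at-0, M5 stuck-at-1}.
Test 2 (A=1, B=1, C=1): fault-free M1=1, M2=0, M3=1, M4=1, M5=0 → Y1=0, Y2=0; observed Y1=0, Y2=0. Eliminates M4 stuck-at-0, M5 stuck-at-1.
Only M3 stuck-at-0 is consistent with every test.

M3 stuck-at-0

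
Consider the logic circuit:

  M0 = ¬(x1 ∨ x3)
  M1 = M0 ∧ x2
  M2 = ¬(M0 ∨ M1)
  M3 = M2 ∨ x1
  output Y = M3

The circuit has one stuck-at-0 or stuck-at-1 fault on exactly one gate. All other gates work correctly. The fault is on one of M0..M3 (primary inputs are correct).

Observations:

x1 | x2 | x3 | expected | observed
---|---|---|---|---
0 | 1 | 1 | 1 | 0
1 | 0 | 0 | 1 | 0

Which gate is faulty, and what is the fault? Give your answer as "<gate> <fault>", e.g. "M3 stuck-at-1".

M3 stuck-at-0

Fault-free values for test 1 (x1=0, x2=1, x3=1): M0=0, M1=0, M2=1, M3=1, giving Y=1. Observed 0.
Test 1: faults giving observed 0 are {M0 stuck-at-1, M1 stuck-at-1, M2 stuck-at-0, M3 stuck-at-0}.
Test 2 (x1=1, x2=0, x3=0): fault-free M0=0, M1=0, M2=1, M3=1 → 1; observed 0. Eliminates M0 stuck-at-1, M1 stuck-at-1, M2 stuck-at-0.
Only M3 stuck-at-0 is consistent with every test.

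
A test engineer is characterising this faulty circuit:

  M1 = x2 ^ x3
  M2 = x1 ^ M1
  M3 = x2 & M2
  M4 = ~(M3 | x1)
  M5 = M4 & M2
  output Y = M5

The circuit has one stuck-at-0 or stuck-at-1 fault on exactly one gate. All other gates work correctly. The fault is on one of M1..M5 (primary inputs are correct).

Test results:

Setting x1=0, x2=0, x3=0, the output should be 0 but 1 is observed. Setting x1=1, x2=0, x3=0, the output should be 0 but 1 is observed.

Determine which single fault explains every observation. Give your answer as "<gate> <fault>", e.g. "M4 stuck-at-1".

Fault-free values for test 1 (x1=0, x2=0, x3=0): M1=0, M2=0, M3=0, M4=1, M5=0, giving Y=0. Observed 1.
Test 1: faults giving observed 1 are {M1 stuck-at-1, M2 stuck-at-1, M5 stuck-at-1}.
Test 2 (x1=1, x2=0, x3=0): fault-free M1=0, M2=1, M3=0, M4=0, M5=0 → 0; observed 1. Eliminates M1 stuck-at-1, M2 stuck-at-1.
Only M5 stuck-at-1 is consistent with every test.

M5 stuck-at-1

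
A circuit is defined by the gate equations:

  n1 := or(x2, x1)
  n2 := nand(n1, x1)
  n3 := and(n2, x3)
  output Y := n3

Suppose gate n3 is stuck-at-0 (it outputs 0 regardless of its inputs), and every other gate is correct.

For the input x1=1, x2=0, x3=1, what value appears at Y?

0

Propagate with n3 forced: n1=1, n2=0, n3=0 [stuck-at-0].
So Y = 0. (Same as the fault-free value — the fault is masked on this input.)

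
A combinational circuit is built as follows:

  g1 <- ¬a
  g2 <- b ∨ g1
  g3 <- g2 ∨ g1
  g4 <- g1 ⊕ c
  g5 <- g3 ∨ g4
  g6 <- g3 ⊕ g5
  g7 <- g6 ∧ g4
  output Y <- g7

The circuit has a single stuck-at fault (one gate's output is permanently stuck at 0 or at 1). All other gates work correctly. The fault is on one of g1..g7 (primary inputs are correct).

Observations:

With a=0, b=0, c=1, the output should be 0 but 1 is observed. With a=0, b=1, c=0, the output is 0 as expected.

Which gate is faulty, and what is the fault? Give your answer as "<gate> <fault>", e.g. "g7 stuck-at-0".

g1 stuck-at-0

Fault-free values for test 1 (a=0, b=0, c=1): g1=1, g2=1, g3=1, g4=0, g5=1, g6=0, g7=0, giving Y=0. Observed 1.
Test 1: faults giving observed 1 are {g1 stuck-at-0, g7 stuck-at-1}.
Test 2 (a=0, b=1, c=0): fault-free g1=1, g2=1, g3=1, g4=1, g5=1, g6=0, g7=0 → 0; observed 0. Eliminates g7 stuck-at-1.
Only g1 stuck-at-0 is consistent with every test.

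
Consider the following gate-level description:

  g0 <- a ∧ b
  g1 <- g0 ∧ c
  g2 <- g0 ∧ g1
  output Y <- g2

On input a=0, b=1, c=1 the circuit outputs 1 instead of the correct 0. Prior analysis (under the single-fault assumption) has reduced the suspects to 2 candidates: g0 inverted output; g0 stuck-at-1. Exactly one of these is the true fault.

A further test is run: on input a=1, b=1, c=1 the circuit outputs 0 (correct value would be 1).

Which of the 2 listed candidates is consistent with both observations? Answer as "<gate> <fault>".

Evaluate each candidate on input a=1, b=1, c=1:
  g0 inverted output: g0=0 [inverted output], g1=0, g2=0 → 0 — matches
  g0 stuck-at-1: g0=1 [stuck-at-1], g1=1, g2=1 → 1 — eliminated
Only g0 inverted output reproduces the observed 0.

g0 inverted output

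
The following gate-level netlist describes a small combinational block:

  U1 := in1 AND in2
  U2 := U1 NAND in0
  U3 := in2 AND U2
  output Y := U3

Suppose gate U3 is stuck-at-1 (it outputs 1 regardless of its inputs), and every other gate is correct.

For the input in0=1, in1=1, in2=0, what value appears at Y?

1

Propagate with U3 forced: U1=0, U2=1, U3=1 [stuck-at-1].
So Y = 1. (Without the fault it would be 0.)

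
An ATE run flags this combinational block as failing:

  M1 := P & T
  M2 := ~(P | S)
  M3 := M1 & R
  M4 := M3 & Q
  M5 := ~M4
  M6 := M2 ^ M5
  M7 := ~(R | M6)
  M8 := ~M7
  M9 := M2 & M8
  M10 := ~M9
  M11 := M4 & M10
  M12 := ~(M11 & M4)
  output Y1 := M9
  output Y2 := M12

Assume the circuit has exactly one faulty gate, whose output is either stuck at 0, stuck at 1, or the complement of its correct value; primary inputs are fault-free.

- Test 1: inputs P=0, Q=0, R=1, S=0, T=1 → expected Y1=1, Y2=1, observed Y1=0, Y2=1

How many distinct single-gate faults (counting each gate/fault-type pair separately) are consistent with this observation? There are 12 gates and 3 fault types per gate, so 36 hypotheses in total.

Fault-free: M1=0, M2=1, M3=0, M4=0, M5=1, M6=0, M7=0, M8=1, M9=1, M10=0, M11=0, M12=1 → Y1=1, Y2=1. Observed Y1=0, Y2=1.
  M1: none of the 3 fault types match ✗
  M2: stuck-at-0, inverted output ✓; others ✗
  M3: none of the 3 fault types match ✗
  M4: none of the 3 fault types match ✗
  M5: none of the 3 fault types match ✗
  M6: none of the 3 fault types match ✗
  M7: stuck-at-1, inverted output ✓; others ✗
  M8: stuck-at-0, inverted output ✓; others ✗
  M9: stuck-at-0, inverted output ✓; others ✗
  M10: none of the 3 fault types match ✗
  M11: none of the 3 fault types match ✗
  M12: none of the 3 fault types match ✗
Consistent faults: {M2 stuck-at-0, M2 inverted output, M7 stuck-at-1, M7 inverted output, M8 stuck-at-0, M8 inverted output, M9 stuck-at-0, M9 inverted output} — 8 in all.

8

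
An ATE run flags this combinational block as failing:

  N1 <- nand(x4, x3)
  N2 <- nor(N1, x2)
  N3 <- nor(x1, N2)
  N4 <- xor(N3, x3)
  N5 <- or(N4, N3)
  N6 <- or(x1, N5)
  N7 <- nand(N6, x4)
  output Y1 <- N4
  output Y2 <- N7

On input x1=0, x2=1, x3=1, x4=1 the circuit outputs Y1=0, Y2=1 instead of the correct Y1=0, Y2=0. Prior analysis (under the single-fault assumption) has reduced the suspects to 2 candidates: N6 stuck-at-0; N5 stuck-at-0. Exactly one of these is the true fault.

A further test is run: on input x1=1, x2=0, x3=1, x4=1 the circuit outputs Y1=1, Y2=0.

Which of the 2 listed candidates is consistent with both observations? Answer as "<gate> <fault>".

N5 stuck-at-0

Evaluate each candidate on input x1=1, x2=0, x3=1, x4=1:
  N6 stuck-at-0: N1=0, N2=1, N3=0, N4=1, N5=1, N6=0 [stuck-at-0], N7=1 → Y1=1, Y2=1 — eliminated
  N5 stuck-at-0: N1=0, N2=1, N3=0, N4=1, N5=0 [stuck-at-0], N6=1, N7=0 → Y1=1, Y2=0 — matches
Only N5 stuck-at-0 reproduces the observed Y1=1, Y2=0.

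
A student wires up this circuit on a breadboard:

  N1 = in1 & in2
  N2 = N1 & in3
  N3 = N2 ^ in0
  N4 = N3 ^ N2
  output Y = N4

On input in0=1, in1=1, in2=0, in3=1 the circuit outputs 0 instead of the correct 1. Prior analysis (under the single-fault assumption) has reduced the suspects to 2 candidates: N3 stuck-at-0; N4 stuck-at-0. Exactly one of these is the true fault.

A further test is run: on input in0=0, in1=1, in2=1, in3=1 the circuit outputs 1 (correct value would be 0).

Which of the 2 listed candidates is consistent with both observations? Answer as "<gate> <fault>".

N3 stuck-at-0

Evaluate each candidate on input in0=0, in1=1, in2=1, in3=1:
  N3 stuck-at-0: N1=1, N2=1, N3=0 [stuck-at-0], N4=1 → 1 — matches
  N4 stuck-at-0: N1=1, N2=1, N3=1, N4=0 [stuck-at-0] → 0 — eliminated
Only N3 stuck-at-0 reproduces the observed 1.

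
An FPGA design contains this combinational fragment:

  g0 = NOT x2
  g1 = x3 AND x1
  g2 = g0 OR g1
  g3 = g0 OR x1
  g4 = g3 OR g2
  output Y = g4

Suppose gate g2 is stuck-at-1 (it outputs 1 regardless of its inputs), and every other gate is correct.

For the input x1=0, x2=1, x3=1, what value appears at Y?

Propagate with g2 forced: g0=0, g1=0, g2=1 [stuck-at-1], g3=0, g4=1.
So Y = 1. (Without the fault it would be 0.)

1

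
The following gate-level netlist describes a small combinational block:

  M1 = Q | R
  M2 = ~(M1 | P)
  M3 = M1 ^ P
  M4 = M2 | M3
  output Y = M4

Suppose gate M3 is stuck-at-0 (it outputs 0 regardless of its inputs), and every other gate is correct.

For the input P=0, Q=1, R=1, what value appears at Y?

0

Propagate with M3 forced: M1=1, M2=0, M3=0 [stuck-at-0], M4=0.
So Y = 0. (Without the fault it would be 1.)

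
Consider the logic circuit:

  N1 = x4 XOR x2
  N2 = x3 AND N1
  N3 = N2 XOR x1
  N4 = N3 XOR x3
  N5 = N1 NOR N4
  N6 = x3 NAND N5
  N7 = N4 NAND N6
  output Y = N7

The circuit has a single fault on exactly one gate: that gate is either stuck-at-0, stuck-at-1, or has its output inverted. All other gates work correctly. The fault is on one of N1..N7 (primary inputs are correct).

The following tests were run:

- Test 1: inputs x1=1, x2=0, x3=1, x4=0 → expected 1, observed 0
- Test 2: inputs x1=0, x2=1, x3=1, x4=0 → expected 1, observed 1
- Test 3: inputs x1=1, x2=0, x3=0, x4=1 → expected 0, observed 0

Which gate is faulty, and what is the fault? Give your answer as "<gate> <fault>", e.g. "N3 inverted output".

Fault-free values for test 1 (x1=1, x2=0, x3=1, x4=0): N1=0, N2=0, N3=1, N4=0, N5=1, N6=0, N7=1, giving Y=1. Observed 0.
Test 1: faults giving observed 0 are {N1 stuck-at-1, N1 inverted output, N2 stuck-at-1, N2 inverted output, N3 stuck-at-0, N3 inverted output, N4 stuck-at-1, N4 inverted output, N7 stuck-at-0, N7 inverted output}.
Test 2 (x1=0, x2=1, x3=1, x4=0): fault-free N1=1, N2=1, N3=1, N4=0, N5=0, N6=1, N7=1 → 1; observed 1. Eliminates N1 inverted output, N2 inverted output, N3 stuck-at-0, N3 inverted output, N4 stuck-at-1, N4 inverted output, N7 stuck-at-0, N7 inverted output.
Test 3 (x1=1, x2=0, x3=0, x4=1): fault-free N1=1, N2=0, N3=1, N4=1, N5=0, N6=1, N7=0 → 0; observed 0. Eliminates N2 stuck-at-1.
Only N1 stuck-at-1 is consistent with every test.

N1 stuck-at-1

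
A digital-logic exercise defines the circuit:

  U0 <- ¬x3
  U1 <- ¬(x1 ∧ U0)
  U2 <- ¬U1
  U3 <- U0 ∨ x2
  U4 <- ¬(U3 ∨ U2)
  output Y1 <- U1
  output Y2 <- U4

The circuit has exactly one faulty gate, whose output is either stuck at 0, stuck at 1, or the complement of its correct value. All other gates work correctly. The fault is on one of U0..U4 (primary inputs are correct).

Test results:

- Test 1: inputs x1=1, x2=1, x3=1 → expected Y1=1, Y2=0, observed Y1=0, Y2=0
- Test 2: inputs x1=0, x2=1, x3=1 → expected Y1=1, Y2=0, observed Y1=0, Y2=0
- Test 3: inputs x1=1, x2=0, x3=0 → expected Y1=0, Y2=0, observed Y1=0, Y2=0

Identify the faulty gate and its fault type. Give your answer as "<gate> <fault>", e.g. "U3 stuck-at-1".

Fault-free values for test 1 (x1=1, x2=1, x3=1): U0=0, U1=1, U2=0, U3=1, U4=0, giving Y1=1, Y2=0. Observed Y1=0, Y2=0.
Test 1: faults giving observed Y1=0, Y2=0 are {U0 stuck-at-1, U0 inverted output, U1 stuck-at-0, U1 inverted output}.
Test 2 (x1=0, x2=1, x3=1): fault-free U0=0, U1=1, U2=0, U3=1, U4=0 → Y1=1, Y2=0; observed Y1=0, Y2=0. Eliminates U0 stuck-at-1, U0 inverted output.
Test 3 (x1=1, x2=0, x3=0): fault-free U0=1, U1=0, U2=1, U3=1, U4=0 → Y1=0, Y2=0; observed Y1=0, Y2=0. Eliminates U1 inverted output.
Only U1 stuck-at-0 is consistent with every test.

U1 stuck-at-0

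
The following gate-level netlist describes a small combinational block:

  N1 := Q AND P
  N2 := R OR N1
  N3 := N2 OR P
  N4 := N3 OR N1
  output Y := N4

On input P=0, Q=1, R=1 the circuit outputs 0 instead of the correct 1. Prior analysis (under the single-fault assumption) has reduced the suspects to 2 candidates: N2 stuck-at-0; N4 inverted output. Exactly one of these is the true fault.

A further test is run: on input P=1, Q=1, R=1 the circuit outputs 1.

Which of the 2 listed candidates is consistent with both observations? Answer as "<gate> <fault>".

N2 stuck-at-0

Evaluate each candidate on input P=1, Q=1, R=1:
  N2 stuck-at-0: N1=1, N2=0 [stuck-at-0], N3=1, N4=1 → 1 — matches
  N4 inverted output: N1=1, N2=1, N3=1, N4=0 [inverted output] → 0 — eliminated
Only N2 stuck-at-0 reproduces the observed 1.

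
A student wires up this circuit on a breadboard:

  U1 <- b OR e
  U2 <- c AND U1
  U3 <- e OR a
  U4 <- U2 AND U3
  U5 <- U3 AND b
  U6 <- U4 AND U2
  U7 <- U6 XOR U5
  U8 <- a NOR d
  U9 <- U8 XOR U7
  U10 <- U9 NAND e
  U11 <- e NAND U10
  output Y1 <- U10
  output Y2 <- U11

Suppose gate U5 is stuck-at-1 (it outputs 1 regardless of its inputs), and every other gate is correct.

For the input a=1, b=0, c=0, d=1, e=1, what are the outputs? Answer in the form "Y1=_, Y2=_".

Y1=0, Y2=1

Propagate with U5 forced: U1=1, U2=0, U3=1, U4=0, U5=1 [stuck-at-1], U6=0, U7=1, U8=0, U9=1, U10=0, U11=1.
So the outputs are Y1=0, Y2=1. (Without the fault they would be Y1=1, Y2=0.)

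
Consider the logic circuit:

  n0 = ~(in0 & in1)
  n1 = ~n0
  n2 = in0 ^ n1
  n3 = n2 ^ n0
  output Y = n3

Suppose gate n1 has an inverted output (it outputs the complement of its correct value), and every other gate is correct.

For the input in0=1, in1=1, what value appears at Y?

Propagate with n1 forced: n0=0, n1=0 [inverted output], n2=1, n3=1.
So Y = 1. (Without the fault it would be 0.)

1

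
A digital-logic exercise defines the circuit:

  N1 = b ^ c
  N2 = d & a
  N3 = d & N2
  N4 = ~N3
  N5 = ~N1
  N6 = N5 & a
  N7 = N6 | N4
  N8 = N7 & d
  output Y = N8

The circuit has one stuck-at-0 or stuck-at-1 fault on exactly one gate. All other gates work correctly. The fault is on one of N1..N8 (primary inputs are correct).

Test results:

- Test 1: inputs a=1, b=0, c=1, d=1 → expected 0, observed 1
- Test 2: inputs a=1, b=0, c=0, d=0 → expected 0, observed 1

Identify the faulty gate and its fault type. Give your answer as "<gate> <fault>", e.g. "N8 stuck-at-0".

Fault-free values for test 1 (a=1, b=0, c=1, d=1): N1=1, N2=1, N3=1, N4=0, N5=0, N6=0, N7=0, N8=0, giving Y=0. Observed 1.
Test 1: faults giving observed 1 are {N1 stuck-at-0, N2 stuck-at-0, N3 stuck-at-0, N4 stuck-at-1, N5 stuck-at-1, N6 stuck-at-1, N7 stuck-at-1, N8 stuck-at-1}.
Test 2 (a=1, b=0, c=0, d=0): fault-free N1=0, N2=0, N3=0, N4=1, N5=1, N6=1, N7=1, N8=0 → 0; observed 1. Eliminates N1 stuck-at-0, N2 stuck-at-0, N3 stuck-at-0, N4 stuck-at-1, N5 stuck-at-1, N6 stuck-at-1, N7 stuck-at-1.
Only N8 stuck-at-1 is consistent with every test.

N8 stuck-at-1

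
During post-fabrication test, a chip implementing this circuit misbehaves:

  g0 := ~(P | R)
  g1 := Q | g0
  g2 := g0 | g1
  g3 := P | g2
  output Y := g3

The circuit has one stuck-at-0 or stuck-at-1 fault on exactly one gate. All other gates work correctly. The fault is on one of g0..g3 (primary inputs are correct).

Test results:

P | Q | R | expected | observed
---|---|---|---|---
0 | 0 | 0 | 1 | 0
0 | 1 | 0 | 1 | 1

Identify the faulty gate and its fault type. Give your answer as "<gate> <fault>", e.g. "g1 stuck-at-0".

Fault-free values for test 1 (P=0, Q=0, R=0): g0=1, g1=1, g2=1, g3=1, giving Y=1. Observed 0.
Test 1: faults giving observed 0 are {g0 stuck-at-0, g2 stuck-at-0, g3 stuck-at-0}.
Test 2 (P=0, Q=1, R=0): fault-free g0=1, g1=1, g2=1, g3=1 → 1; observed 1. Eliminates g2 stuck-at-0, g3 stuck-at-0.
Only g0 stuck-at-0 is consistent with every test.

g0 stuck-at-0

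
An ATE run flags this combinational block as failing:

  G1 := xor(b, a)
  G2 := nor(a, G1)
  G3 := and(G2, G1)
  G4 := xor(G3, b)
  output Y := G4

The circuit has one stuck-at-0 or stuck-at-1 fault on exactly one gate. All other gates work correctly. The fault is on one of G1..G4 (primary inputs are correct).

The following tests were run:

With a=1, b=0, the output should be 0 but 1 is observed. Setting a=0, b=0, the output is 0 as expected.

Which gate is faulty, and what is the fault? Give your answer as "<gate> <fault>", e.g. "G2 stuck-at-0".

Fault-free values for test 1 (a=1, b=0): G1=1, G2=0, G3=0, G4=0, giving Y=0. Observed 1.
Test 1: faults giving observed 1 are {G2 stuck-at-1, G3 stuck-at-1, G4 stuck-at-1}.
Test 2 (a=0, b=0): fault-free G1=0, G2=1, G3=0, G4=0 → 0; observed 0. Eliminates G3 stuck-at-1, G4 stuck-at-1.
Only G2 stuck-at-1 is consistent with every test.

G2 stuck-at-1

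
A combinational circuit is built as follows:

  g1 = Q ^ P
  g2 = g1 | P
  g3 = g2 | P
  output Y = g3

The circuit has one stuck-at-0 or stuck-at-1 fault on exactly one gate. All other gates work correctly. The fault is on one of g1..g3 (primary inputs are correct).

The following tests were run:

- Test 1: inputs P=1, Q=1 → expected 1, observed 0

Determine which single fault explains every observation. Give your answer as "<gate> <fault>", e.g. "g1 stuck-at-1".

Fault-free values for test 1 (P=1, Q=1): g1=0, g2=1, g3=1, giving Y=1. Observed 0.
Test 1: faults giving observed 0 are {g3 stuck-at-0}.
Only g3 stuck-at-0 is consistent with every test.

g3 stuck-at-0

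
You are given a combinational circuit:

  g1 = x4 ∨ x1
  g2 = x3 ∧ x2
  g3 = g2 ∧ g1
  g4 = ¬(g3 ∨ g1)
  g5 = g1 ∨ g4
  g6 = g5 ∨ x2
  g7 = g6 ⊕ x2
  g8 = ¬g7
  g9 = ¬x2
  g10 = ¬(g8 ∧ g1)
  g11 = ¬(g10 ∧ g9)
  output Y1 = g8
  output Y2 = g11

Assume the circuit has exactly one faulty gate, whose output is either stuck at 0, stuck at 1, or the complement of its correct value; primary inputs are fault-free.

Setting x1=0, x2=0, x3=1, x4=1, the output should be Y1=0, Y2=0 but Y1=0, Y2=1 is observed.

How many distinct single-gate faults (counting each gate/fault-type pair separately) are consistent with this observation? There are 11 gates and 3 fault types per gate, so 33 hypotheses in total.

Fault-free: g1=1, g2=0, g3=0, g4=0, g5=1, g6=1, g7=1, g8=0, g9=1, g10=1, g11=0 → Y1=0, Y2=0. Observed Y1=0, Y2=1.
  g1: none of the 3 fault types match ✗
  g2: none of the 3 fault types match ✗
  g3: none of the 3 fault types match ✗
  g4: none of the 3 fault types match ✗
  g5: none of the 3 fault types match ✗
  g6: none of the 3 fault types match ✗
  g7: none of the 3 fault types match ✗
  g8: none of the 3 fault types match ✗
  g9: stuck-at-0, inverted output ✓; others ✗
  g10: stuck-at-0, inverted output ✓; others ✗
  g11: stuck-at-1, inverted output ✓; others ✗
Consistent faults: {g9 stuck-at-0, g9 inverted output, g10 stuck-at-0, g10 inverted output, g11 stuck-at-1, g11 inverted output} — 6 in all.

6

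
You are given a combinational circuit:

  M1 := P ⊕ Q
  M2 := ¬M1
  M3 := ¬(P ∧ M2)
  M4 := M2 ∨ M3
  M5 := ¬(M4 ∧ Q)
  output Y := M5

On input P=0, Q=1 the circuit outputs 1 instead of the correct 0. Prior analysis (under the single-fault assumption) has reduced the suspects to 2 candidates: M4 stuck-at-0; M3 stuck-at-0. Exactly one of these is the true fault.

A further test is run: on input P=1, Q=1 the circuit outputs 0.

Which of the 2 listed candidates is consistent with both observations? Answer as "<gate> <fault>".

Evaluate each candidate on input P=1, Q=1:
  M4 stuck-at-0: M1=0, M2=1, M3=0, M4=0 [stuck-at-0], M5=1 → 1 — eliminated
  M3 stuck-at-0: M1=0, M2=1, M3=0 [stuck-at-0], M4=1, M5=0 → 0 — matches
Only M3 stuck-at-0 reproduces the observed 0.

M3 stuck-at-0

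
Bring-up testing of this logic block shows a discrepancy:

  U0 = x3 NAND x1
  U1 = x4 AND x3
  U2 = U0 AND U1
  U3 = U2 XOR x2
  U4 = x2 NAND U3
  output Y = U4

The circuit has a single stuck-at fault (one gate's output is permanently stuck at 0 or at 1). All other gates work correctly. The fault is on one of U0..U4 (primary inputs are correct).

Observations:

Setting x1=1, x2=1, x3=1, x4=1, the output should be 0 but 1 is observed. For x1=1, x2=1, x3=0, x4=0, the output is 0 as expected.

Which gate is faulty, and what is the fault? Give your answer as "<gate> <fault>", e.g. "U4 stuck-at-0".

Fault-free values for test 1 (x1=1, x2=1, x3=1, x4=1): U0=0, U1=1, U2=0, U3=1, U4=0, giving Y=0. Observed 1.
Test 1: faults giving observed 1 are {U0 stuck-at-1, U2 stuck-at-1, U3 stuck-at-0, U4 stuck-at-1}.
Test 2 (x1=1, x2=1, x3=0, x4=0): fault-free U0=1, U1=0, U2=0, U3=1, U4=0 → 0; observed 0. Eliminates U2 stuck-at-1, U3 stuck-at-0, U4 stuck-at-1.
Only U0 stuck-at-1 is consistent with every test.

U0 stuck-at-1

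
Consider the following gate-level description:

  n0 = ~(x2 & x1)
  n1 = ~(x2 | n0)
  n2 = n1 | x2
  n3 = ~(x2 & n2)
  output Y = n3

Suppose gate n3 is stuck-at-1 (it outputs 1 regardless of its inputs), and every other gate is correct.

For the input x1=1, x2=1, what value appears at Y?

1

Propagate with n3 forced: n0=0, n1=0, n2=1, n3=1 [stuck-at-1].
So Y = 1. (Without the fault it would be 0.)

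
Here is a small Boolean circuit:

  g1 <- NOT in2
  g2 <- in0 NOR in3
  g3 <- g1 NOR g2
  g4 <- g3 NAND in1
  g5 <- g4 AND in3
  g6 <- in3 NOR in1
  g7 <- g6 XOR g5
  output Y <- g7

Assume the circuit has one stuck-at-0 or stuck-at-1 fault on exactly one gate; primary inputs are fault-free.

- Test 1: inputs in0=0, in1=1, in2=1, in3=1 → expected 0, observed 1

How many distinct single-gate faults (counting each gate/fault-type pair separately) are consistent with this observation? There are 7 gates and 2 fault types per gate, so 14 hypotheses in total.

7

Fault-free: g1=0, g2=0, g3=1, g4=0, g5=0, g6=0, g7=0 → 0. Observed 1.
  g1 stuck-at-0: output 0 ✗
  g1 stuck-at-1: output 1 ✓
  g2 stuck-at-0: output 0 ✗
  g2 stuck-at-1: output 1 ✓
  g3 stuck-at-0: output 1 ✓
  g3 stuck-at-1: output 0 ✗
  g4 stuck-at-0: output 0 ✗
  g4 stuck-at-1: output 1 ✓
  g5 stuck-at-0: output 0 ✗
  g5 stuck-at-1: output 1 ✓
  g6 stuck-at-0: output 0 ✗
  g6 stuck-at-1: output 1 ✓
  g7 stuck-at-0: output 0 ✗
  g7 stuck-at-1: output 1 ✓
Consistent faults: {g1 stuck-at-1, g2 stuck-at-1, g3 stuck-at-0, g4 stuck-at-1, g5 stuck-at-1, g6 stuck-at-1, g7 stuck-at-1} — 7 in all.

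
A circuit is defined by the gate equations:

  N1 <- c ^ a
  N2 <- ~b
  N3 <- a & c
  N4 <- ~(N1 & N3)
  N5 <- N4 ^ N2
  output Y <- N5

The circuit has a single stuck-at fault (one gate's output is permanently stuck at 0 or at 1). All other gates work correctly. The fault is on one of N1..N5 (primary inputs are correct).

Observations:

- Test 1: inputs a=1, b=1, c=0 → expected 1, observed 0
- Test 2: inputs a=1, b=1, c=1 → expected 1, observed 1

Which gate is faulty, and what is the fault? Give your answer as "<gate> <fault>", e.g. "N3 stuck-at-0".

N3 stuck-at-1

Fault-free values for test 1 (a=1, b=1, c=0): N1=1, N2=0, N3=0, N4=1, N5=1, giving Y=1. Observed 0.
Test 1: faults giving observed 0 are {N2 stuck-at-1, N3 stuck-at-1, N4 stuck-at-0, N5 stuck-at-0}.
Test 2 (a=1, b=1, c=1): fault-free N1=0, N2=0, N3=1, N4=1, N5=1 → 1; observed 1. Eliminates N2 stuck-at-1, N4 stuck-at-0, N5 stuck-at-0.
Only N3 stuck-at-1 is consistent with every test.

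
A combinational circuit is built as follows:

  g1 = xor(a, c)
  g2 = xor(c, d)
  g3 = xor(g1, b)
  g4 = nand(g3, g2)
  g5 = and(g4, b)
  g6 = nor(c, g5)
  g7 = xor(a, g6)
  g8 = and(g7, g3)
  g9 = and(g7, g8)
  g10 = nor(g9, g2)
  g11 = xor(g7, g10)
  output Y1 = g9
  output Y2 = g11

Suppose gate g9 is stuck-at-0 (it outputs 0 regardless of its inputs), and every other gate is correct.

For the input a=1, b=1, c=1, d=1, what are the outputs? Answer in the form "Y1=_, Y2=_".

Propagate with g9 forced: g1=0, g2=0, g3=1, g4=1, g5=1, g6=0, g7=1, g8=1, g9=0 [stuck-at-0], g10=1, g11=0.
So the outputs are Y1=0, Y2=0. (Without the fault they would be Y1=1, Y2=1.)

Y1=0, Y2=0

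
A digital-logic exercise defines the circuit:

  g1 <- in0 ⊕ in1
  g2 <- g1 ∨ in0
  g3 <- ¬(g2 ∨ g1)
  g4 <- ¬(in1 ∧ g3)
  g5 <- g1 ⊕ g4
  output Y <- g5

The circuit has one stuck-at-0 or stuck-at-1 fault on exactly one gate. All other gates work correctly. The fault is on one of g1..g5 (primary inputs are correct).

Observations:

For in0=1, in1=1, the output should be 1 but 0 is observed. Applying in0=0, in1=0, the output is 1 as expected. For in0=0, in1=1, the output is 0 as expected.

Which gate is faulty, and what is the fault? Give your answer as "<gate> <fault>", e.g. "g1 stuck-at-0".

g2 stuck-at-0

Fault-free values for test 1 (in0=1, in1=1): g1=0, g2=1, g3=0, g4=1, g5=1, giving Y=1. Observed 0.
Test 1: faults giving observed 0 are {g1 stuck-at-1, g2 stuck-at-0, g3 stuck-at-1, g4 stuck-at-0, g5 stuck-at-0}.
Test 2 (in0=0, in1=0): fault-free g1=0, g2=0, g3=1, g4=1, g5=1 → 1; observed 1. Eliminates g1 stuck-at-1, g4 stuck-at-0, g5 stuck-at-0.
Test 3 (in0=0, in1=1): fault-free g1=1, g2=1, g3=0, g4=1, g5=0 → 0; observed 0. Eliminates g3 stuck-at-1.
Only g2 stuck-at-0 is consistent with every test.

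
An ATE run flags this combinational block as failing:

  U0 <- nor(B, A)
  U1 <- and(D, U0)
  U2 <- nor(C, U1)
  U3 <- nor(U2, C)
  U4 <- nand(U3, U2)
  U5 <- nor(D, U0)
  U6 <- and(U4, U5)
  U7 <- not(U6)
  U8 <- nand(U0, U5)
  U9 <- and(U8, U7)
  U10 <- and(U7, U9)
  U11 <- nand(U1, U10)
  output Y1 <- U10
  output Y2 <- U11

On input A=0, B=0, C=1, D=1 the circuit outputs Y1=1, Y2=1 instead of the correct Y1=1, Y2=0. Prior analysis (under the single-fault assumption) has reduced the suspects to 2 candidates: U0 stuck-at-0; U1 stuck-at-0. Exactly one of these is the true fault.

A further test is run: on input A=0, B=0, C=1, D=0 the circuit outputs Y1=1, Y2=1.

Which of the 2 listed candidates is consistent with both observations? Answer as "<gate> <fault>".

U1 stuck-at-0

Evaluate each candidate on input A=0, B=0, C=1, D=0:
  U0 stuck-at-0: U0=0 [stuck-at-0], U1=0, U2=0, U3=0, U4=1, U5=1, U6=1, U7=0, U8=1, U9=0, U10=0, U11=1 → Y1=0, Y2=1 — eliminated
  U1 stuck-at-0: U0=1, U1=0 [stuck-at-0], U2=0, U3=0, U4=1, U5=0, U6=0, U7=1, U8=1, U9=1, U10=1, U11=1 → Y1=1, Y2=1 — matches
Only U1 stuck-at-0 reproduces the observed Y1=1, Y2=1.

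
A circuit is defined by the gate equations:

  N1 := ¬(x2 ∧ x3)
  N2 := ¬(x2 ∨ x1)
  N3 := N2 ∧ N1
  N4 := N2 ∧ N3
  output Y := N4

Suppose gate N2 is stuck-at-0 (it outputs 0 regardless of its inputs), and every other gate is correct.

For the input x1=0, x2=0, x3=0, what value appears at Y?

Propagate with N2 forced: N1=1, N2=0 [stuck-at-0], N3=0, N4=0.
So Y = 0. (Without the fault it would be 1.)

0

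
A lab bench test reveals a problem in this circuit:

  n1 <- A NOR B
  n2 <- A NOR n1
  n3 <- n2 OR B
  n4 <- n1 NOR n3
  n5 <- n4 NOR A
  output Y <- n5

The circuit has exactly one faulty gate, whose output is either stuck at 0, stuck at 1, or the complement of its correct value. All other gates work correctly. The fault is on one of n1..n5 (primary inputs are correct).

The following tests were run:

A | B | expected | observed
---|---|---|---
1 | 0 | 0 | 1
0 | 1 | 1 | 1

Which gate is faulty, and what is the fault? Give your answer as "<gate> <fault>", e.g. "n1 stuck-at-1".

Fault-free values for test 1 (A=1, B=0): n1=0, n2=0, n3=0, n4=1, n5=0, giving Y=0. Observed 1.
Test 1: faults giving observed 1 are {n5 stuck-at-1, n5 inverted output}.
Test 2 (A=0, B=1): fault-free n1=0, n2=1, n3=1, n4=0, n5=1 → 1; observed 1. Eliminates n5 inverted output.
Only n5 stuck-at-1 is consistent with every test.

n5 stuck-at-1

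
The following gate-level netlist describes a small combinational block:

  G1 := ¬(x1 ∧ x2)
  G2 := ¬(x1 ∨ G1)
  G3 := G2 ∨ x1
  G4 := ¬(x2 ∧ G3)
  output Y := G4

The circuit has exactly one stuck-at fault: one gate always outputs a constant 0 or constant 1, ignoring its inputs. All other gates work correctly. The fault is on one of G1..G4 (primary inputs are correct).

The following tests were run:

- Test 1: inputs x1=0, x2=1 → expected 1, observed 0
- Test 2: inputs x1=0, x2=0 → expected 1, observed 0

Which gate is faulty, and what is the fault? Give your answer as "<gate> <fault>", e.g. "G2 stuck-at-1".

Fault-free values for test 1 (x1=0, x2=1): G1=1, G2=0, G3=0, G4=1, giving Y=1. Observed 0.
Test 1: faults giving observed 0 are {G1 stuck-at-0, G2 stuck-at-1, G3 stuck-at-1, G4 stuck-at-0}.
Test 2 (x1=0, x2=0): fault-free G1=1, G2=0, G3=0, G4=1 → 1; observed 0. Eliminates G1 stuck-at-0, G2 stuck-at-1, G3 stuck-at-1.
Only G4 stuck-at-0 is consistent with every test.

G4 stuck-at-0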